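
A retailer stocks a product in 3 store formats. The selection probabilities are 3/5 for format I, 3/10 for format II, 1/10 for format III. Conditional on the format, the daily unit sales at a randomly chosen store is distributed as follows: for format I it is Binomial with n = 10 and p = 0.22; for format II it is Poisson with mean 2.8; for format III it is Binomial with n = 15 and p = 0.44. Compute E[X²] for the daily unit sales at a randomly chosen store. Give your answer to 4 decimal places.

For each component E[X²] = Var + (mean)², giving I: 6.556; II: 10.64; III: 47.256.
Overall E[X²] = 0.6·6.556 + 0.3·10.64 + 0.1·47.256 = 11.8512.

11.8512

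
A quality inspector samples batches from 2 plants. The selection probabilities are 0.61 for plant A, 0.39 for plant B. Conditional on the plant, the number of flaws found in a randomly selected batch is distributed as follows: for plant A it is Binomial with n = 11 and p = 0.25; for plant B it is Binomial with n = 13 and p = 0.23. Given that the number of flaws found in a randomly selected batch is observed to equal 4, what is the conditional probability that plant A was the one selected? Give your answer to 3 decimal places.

Likelihoods P(X=4 | ·): A: 0.172069; B: 0.190386.
Posterior ∝ prior × likelihood. Numerator for A: 0.61·0.172069 = 0.104962.
Normalizing constant: 0.61·0.172069 + 0.39·0.190386 = 0.179212.
P(A | observation) = 0.104962 / 0.179212 = 0.585685.

0.586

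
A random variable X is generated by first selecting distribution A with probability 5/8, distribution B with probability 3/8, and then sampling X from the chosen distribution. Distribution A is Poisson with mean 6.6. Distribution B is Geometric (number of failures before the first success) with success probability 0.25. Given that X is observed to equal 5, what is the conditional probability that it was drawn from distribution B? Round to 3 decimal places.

0.200

Likelihoods P(X=5 | ·): A: 0.141969; B: 0.0593262.
Posterior ∝ prior × likelihood. Numerator for B: 0.375·0.0593262 = 0.0222473.
Normalizing constant: 0.625·0.141969 + 0.375·0.0593262 = 0.110978.
P(B | observation) = 0.0222473 / 0.110978 = 0.200466.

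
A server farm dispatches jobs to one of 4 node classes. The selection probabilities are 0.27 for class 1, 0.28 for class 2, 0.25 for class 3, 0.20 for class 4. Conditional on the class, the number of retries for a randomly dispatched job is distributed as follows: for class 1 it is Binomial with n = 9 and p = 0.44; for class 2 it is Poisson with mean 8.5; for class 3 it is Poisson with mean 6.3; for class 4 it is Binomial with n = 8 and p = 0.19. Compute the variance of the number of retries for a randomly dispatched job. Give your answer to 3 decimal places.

11.259

Per component, 1: μ=3.96, E[X²]=17.8992; 2: μ=8.5, E[X²]=80.75; 3: μ=6.3, E[X²]=45.99; 4: μ=1.52, E[X²]=3.5416.
E[X] = 0.27·3.96 + 0.28·8.5 + 0.25·6.3 + 0.2·1.52 = 5.3282.
E[X²] = 0.27·17.8992 + 0.28·80.75 + 0.25·45.99 + 0.2·3.5416 = 39.6486.
Var(X) = E[X²] − (E[X])² = 39.6486 − 28.3897 = 11.2589.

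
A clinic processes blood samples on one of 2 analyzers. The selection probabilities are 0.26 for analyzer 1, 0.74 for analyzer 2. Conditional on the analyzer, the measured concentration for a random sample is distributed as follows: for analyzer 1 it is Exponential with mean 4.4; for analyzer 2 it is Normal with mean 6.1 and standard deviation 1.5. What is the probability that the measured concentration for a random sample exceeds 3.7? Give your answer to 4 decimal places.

Conditional on each analyzer, P(X > 3.7): 1: 0.431318; 2: 0.945201.
By total probability, P(X > 3.7) = 0.26·0.431318 + 0.74·0.945201 = 0.811591.

0.8116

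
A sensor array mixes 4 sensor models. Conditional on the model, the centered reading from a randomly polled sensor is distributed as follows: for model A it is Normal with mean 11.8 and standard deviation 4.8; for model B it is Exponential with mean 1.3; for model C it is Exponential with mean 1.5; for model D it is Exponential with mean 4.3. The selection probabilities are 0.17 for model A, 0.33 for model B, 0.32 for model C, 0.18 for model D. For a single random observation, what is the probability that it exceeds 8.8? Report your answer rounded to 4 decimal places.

0.1493

Conditional on each model, P(X > 8.8): A: 0.734014; B: 0.00114858; C: 0.0028323; D: 0.129185.
By total probability, P(X > 8.8) = 0.17·0.734014 + 0.33·0.00114858 + 0.32·0.0028323 + 0.18·0.129185 = 0.149321.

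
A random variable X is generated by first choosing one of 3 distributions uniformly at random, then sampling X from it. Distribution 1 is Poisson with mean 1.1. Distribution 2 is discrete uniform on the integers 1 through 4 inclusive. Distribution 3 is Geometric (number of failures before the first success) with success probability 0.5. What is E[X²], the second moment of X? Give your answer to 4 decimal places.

4.2700

For each component E[X²] = Var + (mean)², giving 1: 2.31; 2: 7.5; 3: 3.
Overall E[X²] = 0.333333·2.31 + 0.333333·7.5 + 0.333333·3 = 4.27.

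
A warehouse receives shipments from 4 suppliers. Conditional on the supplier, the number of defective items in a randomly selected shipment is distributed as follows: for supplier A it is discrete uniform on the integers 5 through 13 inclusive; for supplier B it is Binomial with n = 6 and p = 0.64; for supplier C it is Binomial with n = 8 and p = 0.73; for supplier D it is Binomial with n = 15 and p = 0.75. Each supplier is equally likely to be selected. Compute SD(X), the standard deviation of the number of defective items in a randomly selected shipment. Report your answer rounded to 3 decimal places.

3.350

Per component, A: μ=9, E[X²]=87.6667; B: μ=3.84, E[X²]=16.128; C: μ=5.84, E[X²]=35.6824; D: μ=11.25, E[X²]=129.375.
E[X] = 0.25·9 + 0.25·3.84 + 0.25·5.84 + 0.25·11.25 = 7.4825.
E[X²] = 0.25·87.6667 + 0.25·16.128 + 0.25·35.6824 + 0.25·129.375 = 67.213.
Var(X) = E[X²] − (E[X])² = 67.213 − 55.9878 = 11.2252.
SD(X) = √11.2252 = 3.3504.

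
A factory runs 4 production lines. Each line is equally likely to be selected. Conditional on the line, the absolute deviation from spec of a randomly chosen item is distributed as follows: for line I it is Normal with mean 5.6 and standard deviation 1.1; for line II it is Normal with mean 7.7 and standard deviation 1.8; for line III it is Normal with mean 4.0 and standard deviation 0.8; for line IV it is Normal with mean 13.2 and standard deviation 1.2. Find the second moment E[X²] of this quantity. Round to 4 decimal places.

For each component E[X²] = Var + (mean)², giving I: 32.57; II: 62.53; III: 16.64; IV: 175.68.
Overall E[X²] = 0.25·32.57 + 0.25·62.53 + 0.25·16.64 + 0.25·175.68 = 71.855.

71.8550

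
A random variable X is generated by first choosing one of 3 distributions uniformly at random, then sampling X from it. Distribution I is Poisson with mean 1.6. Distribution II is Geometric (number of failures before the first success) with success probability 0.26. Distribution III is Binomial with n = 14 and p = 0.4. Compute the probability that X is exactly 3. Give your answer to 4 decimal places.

Conditional on each component, P(X = 3): I: 0.137828; II: 0.105358; III: 0.0845172.
By total probability, P(X = 3) = 0.333333·0.137828 + 0.333333·0.105358 + 0.333333·0.0845172 = 0.109234.

0.1092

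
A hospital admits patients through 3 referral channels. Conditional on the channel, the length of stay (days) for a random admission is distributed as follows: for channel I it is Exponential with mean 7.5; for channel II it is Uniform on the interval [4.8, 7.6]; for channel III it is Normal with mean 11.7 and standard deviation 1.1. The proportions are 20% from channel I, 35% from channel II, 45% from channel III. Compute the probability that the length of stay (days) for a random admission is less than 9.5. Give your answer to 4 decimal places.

0.5039

Conditional on each channel, P(X < 9.5): I: 0.718231; II: 1; III: 0.0227501.
By total probability, P(X < 9.5) = 0.2·0.718231 + 0.35·1 + 0.45·0.0227501 = 0.503884.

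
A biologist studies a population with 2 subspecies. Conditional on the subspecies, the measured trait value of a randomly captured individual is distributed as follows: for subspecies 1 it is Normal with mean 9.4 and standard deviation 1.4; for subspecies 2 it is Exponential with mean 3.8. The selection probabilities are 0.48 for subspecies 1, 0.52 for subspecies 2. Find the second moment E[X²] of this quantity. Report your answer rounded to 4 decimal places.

For each component E[X²] = Var + (mean)², giving 1: 90.32; 2: 28.88.
Overall E[X²] = 0.48·90.32 + 0.52·28.88 = 58.3712.

58.3712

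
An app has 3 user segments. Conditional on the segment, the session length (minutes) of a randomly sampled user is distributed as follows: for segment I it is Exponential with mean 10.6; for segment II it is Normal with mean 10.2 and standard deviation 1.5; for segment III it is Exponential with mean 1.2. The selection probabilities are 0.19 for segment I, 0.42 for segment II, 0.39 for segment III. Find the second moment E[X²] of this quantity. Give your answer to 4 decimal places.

88.4618

For each component E[X²] = Var + (mean)², giving I: 224.72; II: 106.29; III: 2.88.
Overall E[X²] = 0.19·224.72 + 0.42·106.29 + 0.39·2.88 = 88.4618.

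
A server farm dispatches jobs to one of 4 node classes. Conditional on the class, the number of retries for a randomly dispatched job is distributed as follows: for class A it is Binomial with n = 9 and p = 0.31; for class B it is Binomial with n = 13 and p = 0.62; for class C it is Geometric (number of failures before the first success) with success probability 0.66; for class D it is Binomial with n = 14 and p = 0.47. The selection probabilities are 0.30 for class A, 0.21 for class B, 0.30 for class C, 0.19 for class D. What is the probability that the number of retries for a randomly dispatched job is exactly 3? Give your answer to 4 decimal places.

0.0964

Conditional on each class, P(X = 3): A: 0.270059; B: 0.00427934; C: 0.0259406; D: 0.0350291.
By total probability, P(X = 3) = 0.3·0.270059 + 0.21·0.00427934 + 0.3·0.0259406 + 0.19·0.0350291 = 0.0963541.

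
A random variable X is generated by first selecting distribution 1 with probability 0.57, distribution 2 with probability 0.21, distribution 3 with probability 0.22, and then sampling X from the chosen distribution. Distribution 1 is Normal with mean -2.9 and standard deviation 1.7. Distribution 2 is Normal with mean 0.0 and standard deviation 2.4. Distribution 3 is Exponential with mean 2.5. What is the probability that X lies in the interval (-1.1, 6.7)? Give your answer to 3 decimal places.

Conditional on each component, P(-1.1 < X < 6.7): 1: 0.14484; 2: 0.674022; 3: 0.931437.
By total probability, P(-1.1 < X < 6.7) = 0.57·0.14484 + 0.21·0.674022 + 0.22·0.931437 = 0.429019.

0.429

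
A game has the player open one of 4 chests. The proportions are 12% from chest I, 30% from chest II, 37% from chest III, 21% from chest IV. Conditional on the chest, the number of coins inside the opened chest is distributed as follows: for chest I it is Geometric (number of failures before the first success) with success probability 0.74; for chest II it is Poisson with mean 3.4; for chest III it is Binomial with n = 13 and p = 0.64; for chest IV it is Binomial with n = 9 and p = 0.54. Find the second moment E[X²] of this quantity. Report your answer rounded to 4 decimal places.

For each component E[X²] = Var + (mean)², giving I: 0.598247; II: 14.96; III: 72.2176; IV: 25.8552.
Overall E[X²] = 0.12·0.598247 + 0.3·14.96 + 0.37·72.2176 + 0.21·25.8552 = 36.7099.

36.7099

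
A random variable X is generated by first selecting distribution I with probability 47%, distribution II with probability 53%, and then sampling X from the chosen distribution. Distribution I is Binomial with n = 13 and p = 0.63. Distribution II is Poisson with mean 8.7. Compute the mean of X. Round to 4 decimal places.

8.4603

Component means — I: 8.19; II: 8.7.
E[X] = 0.47·8.19 + 0.53·8.7 = 8.4603.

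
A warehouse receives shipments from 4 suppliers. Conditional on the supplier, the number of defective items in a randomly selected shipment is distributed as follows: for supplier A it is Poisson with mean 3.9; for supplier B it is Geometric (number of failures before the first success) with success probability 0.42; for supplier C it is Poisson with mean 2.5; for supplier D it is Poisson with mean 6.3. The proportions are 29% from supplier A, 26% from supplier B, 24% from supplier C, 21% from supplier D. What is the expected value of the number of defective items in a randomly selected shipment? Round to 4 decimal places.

Component means — A: 3.9; B: 1.38095; C: 2.5; D: 6.3.
E[X] = 0.29·3.9 + 0.26·1.38095 + 0.24·2.5 + 0.21·6.3 = 3.41305.

3.4130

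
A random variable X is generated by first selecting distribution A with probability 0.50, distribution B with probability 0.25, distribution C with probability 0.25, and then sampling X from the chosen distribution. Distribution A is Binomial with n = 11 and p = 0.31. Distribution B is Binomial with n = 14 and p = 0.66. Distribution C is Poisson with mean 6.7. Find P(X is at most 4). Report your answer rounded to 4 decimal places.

0.4353

Conditional on each component, P(X ≤ 4): A: 0.767171; B: 0.00475791; C: 0.202159.
By total probability, P(X ≤ 4) = 0.5·0.767171 + 0.25·0.00475791 + 0.25·0.202159 = 0.435315.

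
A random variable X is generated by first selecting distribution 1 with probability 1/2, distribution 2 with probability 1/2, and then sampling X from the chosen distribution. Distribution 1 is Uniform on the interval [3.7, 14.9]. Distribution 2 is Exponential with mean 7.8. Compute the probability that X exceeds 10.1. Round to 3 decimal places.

0.351

Conditional on each component, P(X > 10.1): 1: 0.428571; 2: 0.273933.
By total probability, P(X > 10.1) = 0.5·0.428571 + 0.5·0.273933 = 0.351252.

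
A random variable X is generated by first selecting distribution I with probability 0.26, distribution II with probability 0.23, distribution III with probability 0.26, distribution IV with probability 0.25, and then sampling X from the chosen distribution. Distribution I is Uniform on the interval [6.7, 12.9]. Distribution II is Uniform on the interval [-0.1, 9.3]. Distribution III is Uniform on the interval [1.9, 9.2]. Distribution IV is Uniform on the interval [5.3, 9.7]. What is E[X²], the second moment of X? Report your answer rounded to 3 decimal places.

For each component E[X²] = Var + (mean)², giving I: 99.2433; II: 28.5233; III: 35.2433; IV: 57.8633.
Overall E[X²] = 0.26·99.2433 + 0.23·28.5233 + 0.26·35.2433 + 0.25·57.8633 = 55.9927.

55.993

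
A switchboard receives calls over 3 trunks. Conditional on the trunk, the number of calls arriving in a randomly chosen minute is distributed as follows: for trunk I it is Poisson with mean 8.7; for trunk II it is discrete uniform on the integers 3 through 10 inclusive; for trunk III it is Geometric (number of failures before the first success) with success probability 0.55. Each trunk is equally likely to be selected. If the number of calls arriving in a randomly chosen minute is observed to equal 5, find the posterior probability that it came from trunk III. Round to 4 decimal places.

Likelihoods P(X=5 | ·): I: 0.0691915; II: 0.125; III: 0.010149.
Posterior ∝ prior × likelihood. Numerator for III: 0.333333·0.010149 = 0.00338302.
Normalizing constant: 0.333333·0.0691915 + 0.333333·0.125 + 0.333333·0.010149 = 0.0681135.
P(III | observation) = 0.00338302 / 0.0681135 = 0.0496673.

0.0497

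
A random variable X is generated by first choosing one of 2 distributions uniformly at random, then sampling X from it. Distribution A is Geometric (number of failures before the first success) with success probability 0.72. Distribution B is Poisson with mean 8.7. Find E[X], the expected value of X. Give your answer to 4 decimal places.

4.5444

Component means — A: 0.388889; B: 8.7.
E[X] = 0.5·0.388889 + 0.5·8.7 = 4.54444.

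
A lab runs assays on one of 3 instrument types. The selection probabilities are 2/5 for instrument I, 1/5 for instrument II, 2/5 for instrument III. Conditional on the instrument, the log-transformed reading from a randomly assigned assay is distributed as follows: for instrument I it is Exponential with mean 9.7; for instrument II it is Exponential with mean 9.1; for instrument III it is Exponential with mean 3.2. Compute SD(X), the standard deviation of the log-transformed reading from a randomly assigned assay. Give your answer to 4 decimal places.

8.2382

Per component, I: μ=9.7, E[X²]=188.18; II: μ=9.1, E[X²]=165.62; III: μ=3.2, E[X²]=20.48.
E[X] = 0.4·9.7 + 0.2·9.1 + 0.4·3.2 = 6.98.
E[X²] = 0.4·188.18 + 0.2·165.62 + 0.4·20.48 = 116.588.
Var(X) = E[X²] − (E[X])² = 116.588 − 48.7204 = 67.8676.
SD(X) = √67.8676 = 8.23818.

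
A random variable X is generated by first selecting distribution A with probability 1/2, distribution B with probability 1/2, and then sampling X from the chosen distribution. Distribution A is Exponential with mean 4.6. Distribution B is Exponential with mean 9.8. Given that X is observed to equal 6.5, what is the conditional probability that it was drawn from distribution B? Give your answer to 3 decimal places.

Likelihoods f(6.5 | ·): A: 0.0529133; B: 0.052568.
Posterior ∝ prior × likelihood. Numerator for B: 0.5·0.052568 = 0.026284.
Normalizing constant: 0.5·0.0529133 + 0.5·0.052568 = 0.0527407.
P(B | observation) = 0.026284 / 0.0527407 = 0.498363.

0.498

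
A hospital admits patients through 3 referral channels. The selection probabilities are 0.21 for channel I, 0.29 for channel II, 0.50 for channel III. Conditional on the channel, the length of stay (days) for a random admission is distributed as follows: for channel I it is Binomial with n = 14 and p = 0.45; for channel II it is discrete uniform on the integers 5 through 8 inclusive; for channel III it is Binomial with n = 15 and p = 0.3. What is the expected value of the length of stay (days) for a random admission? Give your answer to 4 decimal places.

Component means — I: 6.3; II: 6.5; III: 4.5.
E[X] = 0.21·6.3 + 0.29·6.5 + 0.5·4.5 = 5.458.

5.4580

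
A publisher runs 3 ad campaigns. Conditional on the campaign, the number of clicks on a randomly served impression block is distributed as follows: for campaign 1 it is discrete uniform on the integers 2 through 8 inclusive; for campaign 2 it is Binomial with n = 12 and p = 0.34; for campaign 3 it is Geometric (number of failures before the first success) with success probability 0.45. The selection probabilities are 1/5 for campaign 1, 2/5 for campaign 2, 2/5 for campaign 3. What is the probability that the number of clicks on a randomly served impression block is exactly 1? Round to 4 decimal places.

0.1159

Conditional on each campaign, P(X = 1): 1: 0; 2: 0.0422322; 3: 0.2475.
By total probability, P(X = 1) = 0.2·0 + 0.4·0.0422322 + 0.4·0.2475 = 0.115893.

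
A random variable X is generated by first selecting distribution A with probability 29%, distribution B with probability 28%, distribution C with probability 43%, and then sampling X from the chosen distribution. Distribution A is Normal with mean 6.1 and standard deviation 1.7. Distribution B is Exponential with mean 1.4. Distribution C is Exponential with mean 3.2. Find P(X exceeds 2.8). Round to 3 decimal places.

Conditional on each component, P(X > 2.8): A: 0.973882; B: 0.135335; C: 0.416862.
By total probability, P(X > 2.8) = 0.29·0.973882 + 0.28·0.135335 + 0.43·0.416862 = 0.49957.

0.500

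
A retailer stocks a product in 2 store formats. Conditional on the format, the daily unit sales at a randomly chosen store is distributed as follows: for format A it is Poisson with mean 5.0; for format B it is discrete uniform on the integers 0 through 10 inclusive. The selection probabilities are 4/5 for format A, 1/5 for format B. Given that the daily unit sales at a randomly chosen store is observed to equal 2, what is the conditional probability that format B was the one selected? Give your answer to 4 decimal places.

0.2125

Likelihoods P(X=2 | ·): A: 0.0842243; B: 0.0909091.
Posterior ∝ prior × likelihood. Numerator for B: 0.2·0.0909091 = 0.0181818.
Normalizing constant: 0.8·0.0842243 + 0.2·0.0909091 = 0.0855613.
P(B | observation) = 0.0181818 / 0.0855613 = 0.212501.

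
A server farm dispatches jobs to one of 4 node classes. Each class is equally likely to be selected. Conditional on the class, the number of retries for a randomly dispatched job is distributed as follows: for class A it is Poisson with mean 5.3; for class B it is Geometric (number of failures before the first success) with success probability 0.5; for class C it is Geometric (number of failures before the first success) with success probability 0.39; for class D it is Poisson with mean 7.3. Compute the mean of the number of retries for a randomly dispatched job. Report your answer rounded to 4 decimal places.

3.7910

Component means — A: 5.3; B: 1; C: 1.5641; D: 7.3.
E[X] = 0.25·5.3 + 0.25·1 + 0.25·1.5641 + 0.25·7.3 = 3.79103.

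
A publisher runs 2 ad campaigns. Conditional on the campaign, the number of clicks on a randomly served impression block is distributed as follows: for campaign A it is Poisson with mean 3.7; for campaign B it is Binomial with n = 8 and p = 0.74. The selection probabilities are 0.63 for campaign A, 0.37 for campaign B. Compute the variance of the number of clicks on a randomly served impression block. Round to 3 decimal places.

Per component, A: μ=3.7, E[X²]=17.39; B: μ=5.92, E[X²]=36.5856.
E[X] = 0.63·3.7 + 0.37·5.92 = 4.5214.
E[X²] = 0.63·17.39 + 0.37·36.5856 = 24.4924.
Var(X) = E[X²] − (E[X])² = 24.4924 − 20.4431 = 4.04931.

4.049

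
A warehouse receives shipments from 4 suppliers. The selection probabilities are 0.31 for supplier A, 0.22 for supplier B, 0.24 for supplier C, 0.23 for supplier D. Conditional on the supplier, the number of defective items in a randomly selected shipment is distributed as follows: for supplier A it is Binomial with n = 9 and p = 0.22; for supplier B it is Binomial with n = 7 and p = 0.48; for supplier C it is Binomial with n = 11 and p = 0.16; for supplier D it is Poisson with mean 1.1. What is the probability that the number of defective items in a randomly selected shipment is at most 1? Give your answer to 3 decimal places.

Conditional on each supplier, P(X ≤ 1): A: 0.378152; B: 0.07671; C: 0.454743; D: 0.699029.
By total probability, P(X ≤ 1) = 0.31·0.378152 + 0.22·0.07671 + 0.24·0.454743 + 0.23·0.699029 = 0.404018.

0.404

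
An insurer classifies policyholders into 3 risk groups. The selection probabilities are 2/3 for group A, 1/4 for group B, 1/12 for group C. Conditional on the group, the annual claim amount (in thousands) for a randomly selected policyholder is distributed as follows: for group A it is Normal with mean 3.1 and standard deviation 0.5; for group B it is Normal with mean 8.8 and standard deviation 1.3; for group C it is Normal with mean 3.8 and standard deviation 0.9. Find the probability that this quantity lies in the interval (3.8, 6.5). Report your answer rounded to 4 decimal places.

Conditional on each group, P(3.8 < X < 6.5): A: 0.0807567; B: 0.0383677; C: 0.49865.
By total probability, P(3.8 < X < 6.5) = 0.666667·0.0807567 + 0.25·0.0383677 + 0.0833333·0.49865 = 0.104984.

0.1050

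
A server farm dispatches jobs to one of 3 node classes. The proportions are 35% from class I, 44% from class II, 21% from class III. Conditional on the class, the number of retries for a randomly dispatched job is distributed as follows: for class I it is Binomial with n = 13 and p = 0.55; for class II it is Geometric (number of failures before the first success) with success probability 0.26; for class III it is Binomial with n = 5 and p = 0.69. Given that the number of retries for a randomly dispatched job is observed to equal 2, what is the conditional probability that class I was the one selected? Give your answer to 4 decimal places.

Likelihoods P(X=2 | ·): I: 0.00361541; II: 0.142376; III: 0.141835.
Posterior ∝ prior × likelihood. Numerator for I: 0.35·0.00361541 = 0.00126539.
Normalizing constant: 0.35·0.00361541 + 0.44·0.142376 + 0.21·0.141835 = 0.0936962.
P(I | observation) = 0.00126539 / 0.0936962 = 0.0135053.

0.0135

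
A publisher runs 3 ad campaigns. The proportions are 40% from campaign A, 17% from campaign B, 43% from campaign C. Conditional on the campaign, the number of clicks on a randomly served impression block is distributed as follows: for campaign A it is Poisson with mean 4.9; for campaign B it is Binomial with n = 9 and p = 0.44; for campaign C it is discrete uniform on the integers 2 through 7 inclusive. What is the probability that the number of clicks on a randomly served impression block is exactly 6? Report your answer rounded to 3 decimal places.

0.147

Conditional on each campaign, P(X = 6): A: 0.143153; B: 0.107043; C: 0.166667.
By total probability, P(X = 6) = 0.4·0.143153 + 0.17·0.107043 + 0.43·0.166667 = 0.147125.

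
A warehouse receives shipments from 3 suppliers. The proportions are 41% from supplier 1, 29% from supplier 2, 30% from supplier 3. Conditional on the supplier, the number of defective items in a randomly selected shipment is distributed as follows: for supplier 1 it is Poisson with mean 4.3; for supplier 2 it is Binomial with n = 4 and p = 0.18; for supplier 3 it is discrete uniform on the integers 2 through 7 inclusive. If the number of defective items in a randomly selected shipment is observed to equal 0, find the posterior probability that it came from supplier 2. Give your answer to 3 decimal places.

Likelihoods P(X=0 | ·): 1: 0.0135686; 2: 0.452122; 3: 0.
Posterior ∝ prior × likelihood. Numerator for 2: 0.29·0.452122 = 0.131115.
Normalizing constant: 0.41·0.0135686 + 0.29·0.452122 + 0.3·0 = 0.136678.
P(2 | observation) = 0.131115 / 0.136678 = 0.959298.

0.959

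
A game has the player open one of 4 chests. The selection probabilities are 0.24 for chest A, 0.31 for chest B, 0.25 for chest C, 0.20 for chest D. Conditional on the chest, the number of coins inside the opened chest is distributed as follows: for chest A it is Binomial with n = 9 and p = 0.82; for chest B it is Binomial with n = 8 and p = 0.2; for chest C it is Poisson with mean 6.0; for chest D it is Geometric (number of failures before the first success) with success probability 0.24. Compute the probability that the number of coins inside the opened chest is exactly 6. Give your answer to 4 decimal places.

0.0855

Conditional on each chest, P(X = 6): A: 0.148929; B: 0.00114688; C: 0.160623; D: 0.046248.
By total probability, P(X = 6) = 0.24·0.148929 + 0.31·0.00114688 + 0.25·0.160623 + 0.2·0.046248 = 0.0855039.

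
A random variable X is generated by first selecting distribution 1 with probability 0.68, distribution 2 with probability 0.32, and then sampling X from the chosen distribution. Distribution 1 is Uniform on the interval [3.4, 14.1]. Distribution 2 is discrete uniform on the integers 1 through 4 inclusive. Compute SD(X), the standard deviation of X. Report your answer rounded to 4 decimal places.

Per component, 1: μ=8.75, E[X²]=86.1033; 2: μ=2.5, E[X²]=7.5.
E[X] = 0.68·8.75 + 0.32·2.5 = 6.75.
E[X²] = 0.68·86.1033 + 0.32·7.5 = 60.9503.
Var(X) = E[X²] − (E[X])² = 60.9503 − 45.5625 = 15.3878.
SD(X) = √15.3878 = 3.92272.

3.9227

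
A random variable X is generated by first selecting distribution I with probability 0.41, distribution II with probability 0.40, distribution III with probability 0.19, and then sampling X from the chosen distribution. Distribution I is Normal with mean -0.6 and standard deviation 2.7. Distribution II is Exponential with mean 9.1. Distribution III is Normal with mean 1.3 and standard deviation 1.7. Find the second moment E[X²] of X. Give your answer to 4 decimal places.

70.2547

For each component E[X²] = Var + (mean)², giving I: 7.65; II: 165.62; III: 4.58.
Overall E[X²] = 0.41·7.65 + 0.4·165.62 + 0.19·4.58 = 70.2547.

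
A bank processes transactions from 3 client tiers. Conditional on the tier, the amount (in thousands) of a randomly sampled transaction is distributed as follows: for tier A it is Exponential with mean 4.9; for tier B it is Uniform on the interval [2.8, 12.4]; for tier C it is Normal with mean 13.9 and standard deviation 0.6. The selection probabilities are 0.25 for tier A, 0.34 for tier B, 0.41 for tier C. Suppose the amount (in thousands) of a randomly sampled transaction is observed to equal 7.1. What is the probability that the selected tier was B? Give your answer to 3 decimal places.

Likelihoods f(7.1 | ·): A: 0.0479204; B: 0.104167; C: 8.5389e-29.
Posterior ∝ prior × likelihood. Numerator for B: 0.34·0.104167 = 0.0354167.
Normalizing constant: 0.25·0.0479204 + 0.34·0.104167 + 0.41·8.5389e-29 = 0.0473968.
P(B | observation) = 0.0354167 / 0.0473968 = 0.747238.

0.747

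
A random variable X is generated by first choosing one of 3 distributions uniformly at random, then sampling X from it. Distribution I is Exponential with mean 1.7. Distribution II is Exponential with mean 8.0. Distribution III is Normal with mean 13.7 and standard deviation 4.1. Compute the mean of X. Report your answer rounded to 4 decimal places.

Component means — I: 1.7; II: 8; III: 13.7.
E[X] = 0.333333·1.7 + 0.333333·8 + 0.333333·13.7 = 7.8.

7.8000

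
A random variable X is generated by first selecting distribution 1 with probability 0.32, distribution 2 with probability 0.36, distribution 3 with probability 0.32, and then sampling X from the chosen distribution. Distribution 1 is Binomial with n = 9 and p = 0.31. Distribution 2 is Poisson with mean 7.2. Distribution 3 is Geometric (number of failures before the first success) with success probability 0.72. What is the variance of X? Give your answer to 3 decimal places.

11.556

Per component, 1: μ=2.79, E[X²]=9.7092; 2: μ=7.2, E[X²]=59.04; 3: μ=0.388889, E[X²]=0.691358.
E[X] = 0.32·2.79 + 0.36·7.2 + 0.32·0.388889 = 3.60924.
E[X²] = 0.32·9.7092 + 0.36·59.04 + 0.32·0.691358 = 24.5826.
Var(X) = E[X²] − (E[X])² = 24.5826 − 13.0266 = 11.5559.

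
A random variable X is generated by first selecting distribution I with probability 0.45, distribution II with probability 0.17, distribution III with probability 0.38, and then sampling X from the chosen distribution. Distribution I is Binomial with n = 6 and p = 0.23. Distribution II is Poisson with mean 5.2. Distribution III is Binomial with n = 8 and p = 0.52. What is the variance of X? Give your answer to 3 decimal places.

Per component, I: μ=1.38, E[X²]=2.967; II: μ=5.2, E[X²]=32.24; III: μ=4.16, E[X²]=19.3024.
E[X] = 0.45·1.38 + 0.17·5.2 + 0.38·4.16 = 3.0858.
E[X²] = 0.45·2.967 + 0.17·32.24 + 0.38·19.3024 = 14.1509.
Var(X) = E[X²] − (E[X])² = 14.1509 − 9.52216 = 4.6287.

4.629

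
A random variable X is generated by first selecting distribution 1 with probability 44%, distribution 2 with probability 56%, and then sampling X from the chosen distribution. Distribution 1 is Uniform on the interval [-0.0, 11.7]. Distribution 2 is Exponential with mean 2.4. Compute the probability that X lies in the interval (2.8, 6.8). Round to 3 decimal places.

Conditional on each component, P(2.8 < X < 6.8): 1: 0.34188; 2: 0.252587.
By total probability, P(2.8 < X < 6.8) = 0.44·0.34188 + 0.56·0.252587 = 0.291876.

0.292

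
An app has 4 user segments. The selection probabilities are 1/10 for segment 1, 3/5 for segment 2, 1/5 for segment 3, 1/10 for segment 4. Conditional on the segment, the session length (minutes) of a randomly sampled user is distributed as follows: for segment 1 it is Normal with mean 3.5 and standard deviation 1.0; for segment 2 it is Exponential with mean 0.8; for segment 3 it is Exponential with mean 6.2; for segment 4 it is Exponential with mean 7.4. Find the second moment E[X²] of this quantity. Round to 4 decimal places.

For each component E[X²] = Var + (mean)², giving 1: 13.25; 2: 1.28; 3: 76.88; 4: 109.52.
Overall E[X²] = 0.1·13.25 + 0.6·1.28 + 0.2·76.88 + 0.1·109.52 = 28.421.

28.4210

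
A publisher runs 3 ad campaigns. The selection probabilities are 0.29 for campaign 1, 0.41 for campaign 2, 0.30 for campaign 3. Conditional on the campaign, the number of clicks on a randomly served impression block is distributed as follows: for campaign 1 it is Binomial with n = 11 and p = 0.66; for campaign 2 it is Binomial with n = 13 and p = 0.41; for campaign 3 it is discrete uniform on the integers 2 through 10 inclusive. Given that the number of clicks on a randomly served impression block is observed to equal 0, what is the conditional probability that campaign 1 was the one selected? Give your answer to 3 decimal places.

Likelihoods P(X=0 | ·): 1: 7.01888e-06; 2: 0.00104973; 3: 0.
Posterior ∝ prior × likelihood. Numerator for 1: 0.29·7.01888e-06 = 2.03548e-06.
Normalizing constant: 0.29·7.01888e-06 + 0.41·0.00104973 + 0.3·0 = 0.000432423.
P(1 | observation) = 2.03548e-06 / 0.000432423 = 0.00470714.

0.005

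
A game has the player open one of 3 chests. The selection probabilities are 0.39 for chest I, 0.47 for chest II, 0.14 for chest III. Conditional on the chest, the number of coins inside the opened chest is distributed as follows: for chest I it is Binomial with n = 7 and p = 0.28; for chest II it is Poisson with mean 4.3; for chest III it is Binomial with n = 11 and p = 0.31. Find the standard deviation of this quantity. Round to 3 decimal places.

Per component, I: μ=1.96, E[X²]=5.2528; II: μ=4.3, E[X²]=22.79; III: μ=3.41, E[X²]=13.981.
E[X] = 0.39·1.96 + 0.47·4.3 + 0.14·3.41 = 3.2628.
E[X²] = 0.39·5.2528 + 0.47·22.79 + 0.14·13.981 = 14.7172.
Var(X) = E[X²] − (E[X])² = 14.7172 − 10.6459 = 4.07137.
SD(X) = √4.07137 = 2.01776.

2.018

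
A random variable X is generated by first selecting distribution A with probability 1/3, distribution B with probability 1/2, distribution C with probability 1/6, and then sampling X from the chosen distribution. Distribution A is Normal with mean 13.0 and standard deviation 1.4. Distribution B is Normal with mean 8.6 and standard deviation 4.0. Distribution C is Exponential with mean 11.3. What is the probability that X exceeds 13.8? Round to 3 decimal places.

0.192

Conditional on each component, P(X > 13.8): A: 0.283855; B: 0.0968005; C: 0.294865.
By total probability, P(X > 13.8) = 0.333333·0.283855 + 0.5·0.0968005 + 0.166667·0.294865 = 0.192163.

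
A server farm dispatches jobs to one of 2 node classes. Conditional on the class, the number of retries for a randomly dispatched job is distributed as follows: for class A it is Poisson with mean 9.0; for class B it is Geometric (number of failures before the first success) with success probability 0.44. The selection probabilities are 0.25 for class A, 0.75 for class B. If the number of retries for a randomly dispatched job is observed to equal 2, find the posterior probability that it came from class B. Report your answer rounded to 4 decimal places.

Likelihoods P(X=2 | ·): A: 0.0049981; B: 0.137984.
Posterior ∝ prior × likelihood. Numerator for B: 0.75·0.137984 = 0.103488.
Normalizing constant: 0.25·0.0049981 + 0.75·0.137984 = 0.104738.
P(B | observation) = 0.103488 / 0.104738 = 0.98807.

0.9881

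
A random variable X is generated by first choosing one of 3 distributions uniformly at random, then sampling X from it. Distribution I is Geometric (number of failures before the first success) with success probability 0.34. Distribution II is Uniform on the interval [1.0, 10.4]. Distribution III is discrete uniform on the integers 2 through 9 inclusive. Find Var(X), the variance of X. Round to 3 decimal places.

Per component, I: μ=1.94118, E[X²]=9.47751; II: μ=5.7, E[X²]=39.8533; III: μ=5.5, E[X²]=35.5.
E[X] = 0.333333·1.94118 + 0.333333·5.7 + 0.333333·5.5 = 4.38039.
E[X²] = 0.333333·9.47751 + 0.333333·39.8533 + 0.333333·35.5 = 28.2769.
Var(X) = E[X²] − (E[X])² = 28.2769 − 19.1878 = 9.08911.

9.089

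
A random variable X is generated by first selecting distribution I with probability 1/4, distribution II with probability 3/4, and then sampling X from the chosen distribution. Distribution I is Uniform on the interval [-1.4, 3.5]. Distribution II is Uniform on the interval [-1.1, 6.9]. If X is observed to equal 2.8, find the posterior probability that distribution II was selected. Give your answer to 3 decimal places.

Likelihoods f(2.8 | ·): I: 0.204082; II: 0.125.
Posterior ∝ prior × likelihood. Numerator for II: 0.75·0.125 = 0.09375.
Normalizing constant: 0.25·0.204082 + 0.75·0.125 = 0.14477.
P(II | observation) = 0.09375 / 0.14477 = 0.647577.

0.648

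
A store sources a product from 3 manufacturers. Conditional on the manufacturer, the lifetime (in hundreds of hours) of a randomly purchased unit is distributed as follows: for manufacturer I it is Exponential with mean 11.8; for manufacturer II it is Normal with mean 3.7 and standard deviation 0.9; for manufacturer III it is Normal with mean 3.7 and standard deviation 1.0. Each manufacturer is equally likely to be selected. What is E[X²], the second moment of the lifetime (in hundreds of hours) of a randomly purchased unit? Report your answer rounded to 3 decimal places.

102.557

For each component E[X²] = Var + (mean)², giving I: 278.48; II: 14.5; III: 14.69.
Overall E[X²] = 0.333333·278.48 + 0.333333·14.5 + 0.333333·14.69 = 102.557.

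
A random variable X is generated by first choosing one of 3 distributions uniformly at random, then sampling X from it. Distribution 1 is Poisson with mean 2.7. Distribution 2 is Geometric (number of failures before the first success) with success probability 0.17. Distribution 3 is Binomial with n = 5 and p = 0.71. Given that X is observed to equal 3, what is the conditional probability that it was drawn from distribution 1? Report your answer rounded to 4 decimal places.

0.3564

Likelihoods P(X=3 | ·): 1: 0.220468; 2: 0.0972038; 3: 0.301003.
Posterior ∝ prior × likelihood. Numerator for 1: 0.333333·0.220468 = 0.0734892.
Normalizing constant: 0.333333·0.220468 + 0.333333·0.0972038 + 0.333333·0.301003 = 0.206225.
P(1 | observation) = 0.0734892 / 0.206225 = 0.356355.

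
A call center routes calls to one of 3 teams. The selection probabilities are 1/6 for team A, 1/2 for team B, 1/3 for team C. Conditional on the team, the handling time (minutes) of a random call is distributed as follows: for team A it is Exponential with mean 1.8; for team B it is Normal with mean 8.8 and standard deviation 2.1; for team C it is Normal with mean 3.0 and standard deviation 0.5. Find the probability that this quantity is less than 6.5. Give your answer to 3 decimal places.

Conditional on each team, P(X < 6.5): A: 0.972978; B: 0.136706; C: 1.
By total probability, P(X < 6.5) = 0.166667·0.972978 + 0.5·0.136706 + 0.333333·1 = 0.563849.

0.564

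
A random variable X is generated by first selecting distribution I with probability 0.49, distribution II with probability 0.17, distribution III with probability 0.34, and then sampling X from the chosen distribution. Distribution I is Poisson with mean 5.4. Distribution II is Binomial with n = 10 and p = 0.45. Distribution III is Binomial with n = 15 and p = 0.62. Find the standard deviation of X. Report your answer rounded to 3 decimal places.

2.864

Per component, I: μ=5.4, E[X²]=34.56; II: μ=4.5, E[X²]=22.725; III: μ=9.3, E[X²]=90.024.
E[X] = 0.49·5.4 + 0.17·4.5 + 0.34·9.3 = 6.573.
E[X²] = 0.49·34.56 + 0.17·22.725 + 0.34·90.024 = 51.4058.
Var(X) = E[X²] − (E[X])² = 51.4058 − 43.2043 = 8.20148.
SD(X) = √8.20148 = 2.86382.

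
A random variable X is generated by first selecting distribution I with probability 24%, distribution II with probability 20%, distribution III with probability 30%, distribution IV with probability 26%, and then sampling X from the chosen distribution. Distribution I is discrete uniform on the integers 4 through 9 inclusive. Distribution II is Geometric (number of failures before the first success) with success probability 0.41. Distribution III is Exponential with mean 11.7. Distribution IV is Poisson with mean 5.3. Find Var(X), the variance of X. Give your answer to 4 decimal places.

57.4005

Per component, I: μ=6.5, E[X²]=45.1667; II: μ=1.43902, E[X²]=5.58061; III: μ=11.7, E[X²]=273.78; IV: μ=5.3, E[X²]=33.39.
E[X] = 0.24·6.5 + 0.2·1.43902 + 0.3·11.7 + 0.26·5.3 = 6.7358.
E[X²] = 0.24·45.1667 + 0.2·5.58061 + 0.3·273.78 + 0.26·33.39 = 102.772.
Var(X) = E[X²] − (E[X])² = 102.772 − 45.3711 = 57.4005.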